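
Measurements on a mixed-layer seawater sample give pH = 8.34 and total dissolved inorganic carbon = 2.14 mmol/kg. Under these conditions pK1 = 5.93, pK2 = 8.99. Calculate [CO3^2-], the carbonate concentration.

[CO3²⁻] = 0.390 mmol/kg

α₂ = 1 / (1 + [H⁺]/K2 + [H⁺]²/(K1K2)) = 1 / (1 + 10^+0.65 + 10^-1.76)
   = 1 / (1 + 4.4668 + 0.017378) = 1/5.4842 = 0.1823
[CO3²⁻] = α₂ × DIC = 0.1823 × 2.14 = 0.390 mmol/kg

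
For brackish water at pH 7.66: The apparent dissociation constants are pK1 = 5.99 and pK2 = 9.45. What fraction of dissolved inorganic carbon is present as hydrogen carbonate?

α₁ = 0.964

α₁ = 1 / (1 + [H⁺]/K1 + K2/[H⁺]) = 1 / (1 + 10^-1.67 + 10^-1.79)
   = 1 / (1 + 0.021380 + 0.016218) = 1/1.0376 = 0.9638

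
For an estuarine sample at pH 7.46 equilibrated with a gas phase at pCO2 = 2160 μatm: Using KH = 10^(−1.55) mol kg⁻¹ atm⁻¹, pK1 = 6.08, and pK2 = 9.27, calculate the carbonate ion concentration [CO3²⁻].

[CO3²⁻] = 0.0226 mmol/kg

[CO2*] = KH · pCO2 = 10^(−1.55) × 2160×10^-6 = 6.088×10^-5 mol/kg
α₀ = 1/(1 + K1/[H⁺] + K1K2/[H⁺]²) = 1/(1 + 10^+1.38 + 10^-0.43) = 0.03943
DIC = [CO2*]/α₀ = 6.088×10^-5 / 0.03943 = 1.544 mmol/kg
[CO3²⁻] = α₂·DIC; α₂ = 0.01465, so [CO3²⁻] = 0.01465 × 1.544 = 0.0226 mmol/kg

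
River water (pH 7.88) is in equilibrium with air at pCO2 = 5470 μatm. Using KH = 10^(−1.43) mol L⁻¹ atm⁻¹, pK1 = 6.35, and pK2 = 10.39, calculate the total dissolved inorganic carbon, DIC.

DIC = 7.11 mmol/L

[CO2*] = KH · pCO2 = 10^(−1.43) × 5470×10^-6 = 2.032×10^-4 mol/L
α₀ = 1/(1 + K1/[H⁺] + K1K2/[H⁺]²) = 1/(1 + 10^+1.53 + 10^-0.98) = 0.02858
DIC = [CO2*]/α₀ = 2.032×10^-4 / 0.02858 = 7.11 mmol/L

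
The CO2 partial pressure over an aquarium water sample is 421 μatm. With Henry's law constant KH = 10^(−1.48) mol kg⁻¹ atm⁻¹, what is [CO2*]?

[CO2*] = 13.9 μmol/kg

KH = 10^(−1.48) = 3.311×10^-2 mol kg⁻¹ atm⁻¹
[CO2*] = KH · pCO2 = 3.311×10^-2 × 421×10^-6 atm = 1.39×10^-5 mol/kg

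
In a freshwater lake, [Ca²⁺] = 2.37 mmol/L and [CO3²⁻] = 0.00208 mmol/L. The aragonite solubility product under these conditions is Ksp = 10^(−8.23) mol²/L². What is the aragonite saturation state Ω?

Ω = 0.837

Ksp = 10^(−8.23) = 5.888×10^-9
Ω = [Ca²⁺][CO3²⁻]/Ksp = (2.37×10^-3)(0.00208×10^-3) / 5.888×10^-9 = 0.837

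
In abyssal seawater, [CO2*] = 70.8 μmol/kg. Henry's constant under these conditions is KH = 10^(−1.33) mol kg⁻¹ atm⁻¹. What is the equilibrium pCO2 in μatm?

KH = 10^(−1.33) = 4.677×10^-2 mol kg⁻¹ atm⁻¹
pCO2 = [CO2*]/KH = 70.8×10^-6 / 4.677×10^-2 = 1.51×10^-3 atm = 1510 μatm

pCO2 = 1510 μatm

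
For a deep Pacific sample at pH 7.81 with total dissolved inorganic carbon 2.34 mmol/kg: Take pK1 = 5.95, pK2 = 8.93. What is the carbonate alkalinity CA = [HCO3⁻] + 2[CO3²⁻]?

CA = 2.47 mmol/kg

CA = [HCO3⁻] + 2[CO3²⁻] = (α₁ + 2α₂)·DIC
At pH 7.81: [H⁺]/K1 = 10^-1.86 = 0.013804, K2/[H⁺] = 10^-1.12 = 0.075858
α₁ = 1/(1 + 0.013804 + 0.075858) = 1/1.0897 = 0.9177; α₂ = α₁·K2/[H⁺] = 0.06962
α₁ + 2α₂ = 1.0569
CA = 1.0569 × 2.34 = 2.47 mmol/kg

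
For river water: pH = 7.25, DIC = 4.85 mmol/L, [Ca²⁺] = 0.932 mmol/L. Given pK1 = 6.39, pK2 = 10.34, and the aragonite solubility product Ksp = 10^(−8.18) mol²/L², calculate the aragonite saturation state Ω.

Ω = 0.488

α₂ = 1 / (1 + [H⁺]/K2 + [H⁺]²/(K1K2)) = 1 / (1 + 10^+3.09 + 10^+2.23)
   = 1 / (1 + 1230.3 + 169.82) = 1/1401.1 = 0.0007137
[CO3²⁻] = α₂ × DIC = 0.0007137 × 4.85 = 0.003462 mmol/L = 3.462 μmol/L
Ksp = 10^(−8.18) = 6.607×10^-9
Ω = [Ca²⁺][CO3²⁻]/Ksp = (0.932×10^-3)(3.462×10^-6) / 6.607×10^-9 = 0.488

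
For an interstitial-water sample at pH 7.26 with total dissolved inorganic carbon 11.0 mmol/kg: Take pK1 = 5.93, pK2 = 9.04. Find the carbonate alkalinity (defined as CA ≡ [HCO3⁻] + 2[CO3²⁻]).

CA = 10.7 mmol/kg

CA = [HCO3⁻] + 2[CO3²⁻] = (α₁ + 2α₂)·DIC
At pH 7.26: [H⁺]/K1 = 10^-1.33 = 0.046774, K2/[H⁺] = 10^-1.78 = 0.016596
α₁ = 1/(1 + 0.046774 + 0.016596) = 1/1.0634 = 0.9404; α₂ = α₁·K2/[H⁺] = 0.01561
α₁ + 2α₂ = 0.9716
CA = 0.9716 × 11.0 = 10.7 mmol/kg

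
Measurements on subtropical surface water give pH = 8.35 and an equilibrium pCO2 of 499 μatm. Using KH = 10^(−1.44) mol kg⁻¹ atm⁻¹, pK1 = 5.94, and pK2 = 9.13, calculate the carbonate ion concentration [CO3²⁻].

[CO3²⁻] = 0.773 mmol/kg

[CO2*] = KH · pCO2 = 10^(−1.44) × 499×10^-6 = 1.812×10^-5 mol/kg
α₀ = 1/(1 + K1/[H⁺] + K1K2/[H⁺]²) = 1/(1 + 10^+2.41 + 10^+1.63) = 0.003326
DIC = [CO2*]/α₀ = 1.812×10^-5 / 0.003326 = 5.448 mmol/kg
[CO3²⁻] = α₂·DIC; α₂ = 0.1419, so [CO3²⁻] = 0.1419 × 5.448 = 0.773 mmol/kg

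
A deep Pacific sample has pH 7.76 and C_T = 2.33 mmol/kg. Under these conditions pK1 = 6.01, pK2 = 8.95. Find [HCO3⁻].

α₁ = 1 / (1 + [H⁺]/K1 + K2/[H⁺]) = 1 / (1 + 10^-1.75 + 10^-1.19)
   = 1 / (1 + 0.017783 + 0.064565) = 1/1.0823 = 0.9239
[HCO3⁻] = α₁ × DIC = 0.9239 × 2.33 = 2.15 mmol/kg

[HCO3⁻] = 2.15 mmol/kg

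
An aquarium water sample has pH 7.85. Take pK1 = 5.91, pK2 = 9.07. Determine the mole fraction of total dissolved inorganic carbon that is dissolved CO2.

α₀ = 1 / (1 + K1/[H⁺] + K1K2/[H⁺]²) = 1 / (1 + 10^+1.94 + 10^+0.72)
   = 1 / (1 + 87.096 + 5.2481) = 1/93.344 = 0.01071

α₀ = 0.0107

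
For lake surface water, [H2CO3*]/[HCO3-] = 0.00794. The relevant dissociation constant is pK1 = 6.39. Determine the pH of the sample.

pH = 8.49

From K1 = [H⁺][HCO3-]/[H2CO3*]:  pH = pK1 − log₁₀([H2CO3*]/[HCO3-])
log₁₀(0.00794) = -2.100
pH = 6.39 − (-2.100) = 8.49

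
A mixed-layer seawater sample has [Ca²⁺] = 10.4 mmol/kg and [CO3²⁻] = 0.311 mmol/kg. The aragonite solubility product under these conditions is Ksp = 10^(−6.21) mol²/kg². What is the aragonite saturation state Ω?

Ksp = 10^(−6.21) = 6.166×10^-7
Ω = [Ca²⁺][CO3²⁻]/Ksp = (10.4×10^-3)(0.311×10^-3) / 6.166×10^-7 = 5.25

Ω = 5.25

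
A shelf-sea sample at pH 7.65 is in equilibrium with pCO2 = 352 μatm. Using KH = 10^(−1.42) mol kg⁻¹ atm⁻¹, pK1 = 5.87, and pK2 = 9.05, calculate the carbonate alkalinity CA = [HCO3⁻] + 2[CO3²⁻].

[CO2*] = KH · pCO2 = 10^(−1.42) × 352×10^-6 = 1.338×10^-5 mol/kg
α₀ = 1/(1 + K1/[H⁺] + K1K2/[H⁺]²) = 1/(1 + 10^+1.78 + 10^+0.38) = 0.01571
DIC = [CO2*]/α₀ = 1.338×10^-5 / 0.01571 = 0.8519 mmol/kg
CA = (α₁ + 2α₂)·DIC = (0.9466 + 2×0.03769) × 0.8519 = 0.871 mmol/kg

CA = 0.871 mmol/kg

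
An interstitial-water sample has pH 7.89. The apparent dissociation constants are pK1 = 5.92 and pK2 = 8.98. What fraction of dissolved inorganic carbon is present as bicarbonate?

α₁ = 0.916

α₁ = 1 / (1 + [H⁺]/K1 + K2/[H⁺]) = 1 / (1 + 10^-1.97 + 10^-1.09)
   = 1 / (1 + 0.010715 + 0.081283) = 1/1.0920 = 0.9158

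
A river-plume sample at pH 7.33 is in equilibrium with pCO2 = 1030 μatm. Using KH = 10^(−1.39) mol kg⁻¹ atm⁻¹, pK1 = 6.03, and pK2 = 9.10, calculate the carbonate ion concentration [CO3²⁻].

[CO3²⁻] = 14.2 μmol/kg

[CO2*] = KH · pCO2 = 10^(−1.39) × 1030×10^-6 = 4.196×10^-5 mol/kg
α₀ = 1/(1 + K1/[H⁺] + K1K2/[H⁺]²) = 1/(1 + 10^+1.30 + 10^-0.47) = 0.04697
DIC = [CO2*]/α₀ = 4.196×10^-5 / 0.04697 = 0.8934 mmol/kg
[CO3²⁻] = α₂·DIC; α₂ = 0.01591, so [CO3²⁻] = 0.01591 × 0.8934 = 0.0142 mmol/kg = 14.2 μmol/kg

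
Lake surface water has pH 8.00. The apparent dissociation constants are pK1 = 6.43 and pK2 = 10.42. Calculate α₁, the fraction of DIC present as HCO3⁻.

α₁ = 1 / (1 + [H⁺]/K1 + K2/[H⁺]) = 1 / (1 + 10^-1.57 + 10^-2.42)
   = 1 / (1 + 0.026915 + 0.0038019) = 1/1.0307 = 0.9702

α₁ = 0.970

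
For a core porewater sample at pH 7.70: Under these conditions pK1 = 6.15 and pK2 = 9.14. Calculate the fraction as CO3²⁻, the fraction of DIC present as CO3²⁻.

α₂ = 1 / (1 + [H⁺]/K2 + [H⁺]²/(K1K2)) = 1 / (1 + 10^+1.44 + 10^-0.11)
   = 1 / (1 + 27.542 + 0.77625) = 1/29.319 = 0.03411

α₂ = 0.0341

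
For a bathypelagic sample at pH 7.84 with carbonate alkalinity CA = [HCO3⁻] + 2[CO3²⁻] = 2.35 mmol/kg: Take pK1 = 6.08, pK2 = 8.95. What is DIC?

DIC = 2.23 mmol/kg

CA = [HCO3⁻] + 2[CO3²⁻] = (α₁ + 2α₂)·DIC
At pH 7.84: [H⁺]/K1 = 10^-1.76 = 0.017378, K2/[H⁺] = 10^-1.11 = 0.077625
α₁ = 1/(1 + 0.017378 + 0.077625) = 1/1.0950 = 0.9132; α₂ = α₁·K2/[H⁺] = 0.07089
α₁ + 2α₂ = 1.0550
DIC = CA / (α₁ + 2α₂) = 2.35 / 1.0550 = 2.23 mmol/kg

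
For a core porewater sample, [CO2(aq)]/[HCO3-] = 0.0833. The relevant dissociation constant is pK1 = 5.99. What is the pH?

From K1 = [H⁺][HCO3-]/[CO2(aq)]:  pH = pK1 − log₁₀([CO2(aq)]/[HCO3-])
log₁₀(0.0833) = -1.079
pH = 5.99 − (-1.079) = 7.07

pH = 7.07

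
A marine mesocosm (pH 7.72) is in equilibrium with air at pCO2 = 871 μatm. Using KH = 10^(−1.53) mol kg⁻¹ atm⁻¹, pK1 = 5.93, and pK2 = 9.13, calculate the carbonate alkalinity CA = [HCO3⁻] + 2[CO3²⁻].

CA = 1.71 mmol/kg

[CO2*] = KH · pCO2 = 10^(−1.53) × 871×10^-6 = 2.571×10^-5 mol/kg
α₀ = 1/(1 + K1/[H⁺] + K1K2/[H⁺]²) = 1/(1 + 10^+1.79 + 10^+0.38) = 0.01537
DIC = [CO2*]/α₀ = 2.571×10^-5 / 0.01537 = 1.672 mmol/kg
CA = (α₁ + 2α₂)·DIC = (0.9478 + 2×0.03687) × 1.672 = 1.71 mmol/kg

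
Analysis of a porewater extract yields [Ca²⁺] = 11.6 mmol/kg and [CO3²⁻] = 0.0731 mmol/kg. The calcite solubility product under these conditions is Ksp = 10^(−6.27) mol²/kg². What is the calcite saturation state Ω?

Ksp = 10^(−6.27) = 5.370×10^-7
Ω = [Ca²⁺][CO3²⁻]/Ksp = (11.6×10^-3)(0.0731×10^-3) / 5.370×10^-7 = 1.58

Ω = 1.58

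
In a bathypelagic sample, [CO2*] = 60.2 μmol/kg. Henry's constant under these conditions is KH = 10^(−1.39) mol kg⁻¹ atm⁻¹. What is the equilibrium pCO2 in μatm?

pCO2 = 1480 μatm

KH = 10^(−1.39) = 4.074×10^-2 mol kg⁻¹ atm⁻¹
pCO2 = [CO2*]/KH = 60.2×10^-6 / 4.074×10^-2 = 1.48×10^-3 atm = 1480 μatm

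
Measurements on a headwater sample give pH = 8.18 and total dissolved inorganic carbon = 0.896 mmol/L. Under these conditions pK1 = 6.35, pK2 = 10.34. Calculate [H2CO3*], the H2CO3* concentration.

[CO2*] = 13.0 μmol/L

α₀ = 1 / (1 + K1/[H⁺] + K1K2/[H⁺]²) = 1 / (1 + 10^+1.83 + 10^-0.33)
   = 1 / (1 + 67.608 + 0.46774) = 1/69.076 = 0.01448
[CO2*] = α₀ × DIC = 0.01448 × 0.896 = 0.0130 mmol/L = 13.0 μmol/L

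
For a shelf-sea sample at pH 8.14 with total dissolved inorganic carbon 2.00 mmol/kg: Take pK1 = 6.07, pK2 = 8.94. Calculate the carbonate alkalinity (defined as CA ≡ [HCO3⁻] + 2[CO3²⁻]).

CA = 2.26 mmol/kg

CA = [HCO3⁻] + 2[CO3²⁻] = (α₁ + 2α₂)·DIC
At pH 8.14: [H⁺]/K1 = 10^-2.07 = 0.0085114, K2/[H⁺] = 10^-0.80 = 0.15849
α₁ = 1/(1 + 0.0085114 + 0.15849) = 1/1.1670 = 0.8569; α₂ = α₁·K2/[H⁺] = 0.1358
α₁ + 2α₂ = 1.1285
CA = 1.1285 × 2.00 = 2.26 mmol/kg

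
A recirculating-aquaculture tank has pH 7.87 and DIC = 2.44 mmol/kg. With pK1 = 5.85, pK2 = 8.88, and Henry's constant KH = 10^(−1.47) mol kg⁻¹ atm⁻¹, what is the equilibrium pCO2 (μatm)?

α₀ = 1 / (1 + K1/[H⁺] + K1K2/[H⁺]²) = 1 / (1 + 10^+2.02 + 10^+1.01)
   = 1 / (1 + 104.71 + 10.233) = 1/115.95 = 0.008625
[CO2*] = α₀ × DIC = 0.008625 × 2.44 = 0.02104 mmol/kg
pCO2 = [CO2*]/KH = 2.104×10^-5 / 3.388×10^-2 = 621 μatm

pCO2 = 621 μatm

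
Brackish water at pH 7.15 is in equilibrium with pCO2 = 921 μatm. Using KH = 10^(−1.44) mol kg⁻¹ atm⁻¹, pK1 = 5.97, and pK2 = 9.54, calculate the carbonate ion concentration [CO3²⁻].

[CO2*] = KH · pCO2 = 10^(−1.44) × 921×10^-6 = 3.344×10^-5 mol/kg
α₀ = 1/(1 + K1/[H⁺] + K1K2/[H⁺]²) = 1/(1 + 10^+1.18 + 10^-1.21) = 0.06174
DIC = [CO2*]/α₀ = 3.344×10^-5 / 0.06174 = 0.5416 mmol/kg
[CO3²⁻] = α₂·DIC; α₂ = 0.003807, so [CO3²⁻] = 0.003807 × 0.5416 = 0.00206 mmol/kg = 2.06 μmol/kg

[CO3²⁻] = 2.06 μmol/kg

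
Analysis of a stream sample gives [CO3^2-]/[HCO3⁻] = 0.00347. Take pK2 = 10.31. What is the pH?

From K2 = [H⁺][CO3^2-]/[HCO3⁻]:  pH = pK2 + log₁₀([CO3^2-]/[HCO3⁻])
log₁₀(0.00347) = -2.460
pH = 10.31 + (-2.460) = 7.85

pH = 7.85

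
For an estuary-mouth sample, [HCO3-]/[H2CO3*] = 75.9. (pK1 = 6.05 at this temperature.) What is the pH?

pH = 7.93

From K1 = [H⁺][HCO3-]/[H2CO3*]:  pH = pK1 + log₁₀([HCO3-]/[H2CO3*])
log₁₀(75.9) = +1.880
pH = 6.05 + (+1.880) = 7.93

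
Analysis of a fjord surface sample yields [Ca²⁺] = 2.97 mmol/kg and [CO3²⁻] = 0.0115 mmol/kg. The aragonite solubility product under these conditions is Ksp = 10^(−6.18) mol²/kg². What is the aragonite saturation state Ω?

Ω = 0.0517

Ksp = 10^(−6.18) = 6.607×10^-7
Ω = [Ca²⁺][CO3²⁻]/Ksp = (2.97×10^-3)(0.0115×10^-3) / 6.607×10^-7 = 0.0517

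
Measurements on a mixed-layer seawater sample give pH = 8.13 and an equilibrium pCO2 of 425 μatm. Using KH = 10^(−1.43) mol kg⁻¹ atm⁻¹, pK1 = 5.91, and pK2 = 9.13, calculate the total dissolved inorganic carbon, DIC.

DIC = 2.90 mmol/kg

[CO2*] = KH · pCO2 = 10^(−1.43) × 425×10^-6 = 1.579×10^-5 mol/kg
α₀ = 1/(1 + K1/[H⁺] + K1K2/[H⁺]²) = 1/(1 + 10^+2.22 + 10^+1.22) = 0.005448
DIC = [CO2*]/α₀ = 1.579×10^-5 / 0.005448 = 2.90 mmol/kg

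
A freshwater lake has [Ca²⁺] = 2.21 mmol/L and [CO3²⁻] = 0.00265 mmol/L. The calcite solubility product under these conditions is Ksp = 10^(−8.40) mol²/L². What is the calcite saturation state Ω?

Ω = 1.47

Ksp = 10^(−8.40) = 3.981×10^-9
Ω = [Ca²⁺][CO3²⁻]/Ksp = (2.21×10^-3)(0.00265×10^-3) / 3.981×10^-9 = 1.47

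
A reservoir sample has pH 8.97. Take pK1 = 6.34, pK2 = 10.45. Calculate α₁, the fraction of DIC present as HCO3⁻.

α₁ = 0.966

α₁ = 1 / (1 + [H⁺]/K1 + K2/[H⁺]) = 1 / (1 + 10^-2.63 + 10^-1.48)
   = 1 / (1 + 0.0023442 + 0.033113) = 1/1.0355 = 0.9658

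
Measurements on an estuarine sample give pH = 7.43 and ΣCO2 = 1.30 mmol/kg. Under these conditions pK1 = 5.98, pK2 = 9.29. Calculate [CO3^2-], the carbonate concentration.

α₂ = 1 / (1 + [H⁺]/K2 + [H⁺]²/(K1K2)) = 1 / (1 + 10^+1.86 + 10^+0.41)
   = 1 / (1 + 72.444 + 2.5704) = 1/76.014 = 0.01316
[CO3²⁻] = α₂ × DIC = 0.01316 × 1.30 = 0.0171 mmol/kg = 17.1 μmol/kg

[CO3²⁻] = 17.1 μmol/kg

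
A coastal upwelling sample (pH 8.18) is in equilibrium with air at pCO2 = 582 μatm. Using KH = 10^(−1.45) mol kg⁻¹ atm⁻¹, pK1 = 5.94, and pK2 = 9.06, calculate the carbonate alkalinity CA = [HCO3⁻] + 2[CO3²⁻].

[CO2*] = KH · pCO2 = 10^(−1.45) × 582×10^-6 = 2.065×10^-5 mol/kg
α₀ = 1/(1 + K1/[H⁺] + K1K2/[H⁺]²) = 1/(1 + 10^+2.24 + 10^+1.36) = 0.005058
DIC = [CO2*]/α₀ = 2.065×10^-5 / 0.005058 = 4.082 mmol/kg
CA = (α₁ + 2α₂)·DIC = (0.8791 + 2×0.1159) × 4.082 = 4.53 mmol/kg

CA = 4.53 mmol/kg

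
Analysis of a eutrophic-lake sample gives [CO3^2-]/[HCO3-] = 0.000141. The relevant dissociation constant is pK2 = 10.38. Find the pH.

From K2 = [H⁺][CO3^2-]/[HCO3-]:  pH = pK2 + log₁₀([CO3^2-]/[HCO3-])
log₁₀(0.000141) = -3.851
pH = 10.38 + (-3.851) = 6.53

pH = 6.53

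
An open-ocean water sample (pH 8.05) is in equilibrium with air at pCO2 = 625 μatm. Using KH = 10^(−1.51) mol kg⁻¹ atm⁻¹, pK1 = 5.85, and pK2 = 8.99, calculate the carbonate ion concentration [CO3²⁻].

[CO3²⁻] = 0.351 mmol/kg

[CO2*] = KH · pCO2 = 10^(−1.51) × 625×10^-6 = 1.931×10^-5 mol/kg
α₀ = 1/(1 + K1/[H⁺] + K1K2/[H⁺]²) = 1/(1 + 10^+2.20 + 10^+1.26) = 0.005628
DIC = [CO2*]/α₀ = 1.931×10^-5 / 0.005628 = 3.432 mmol/kg
[CO3²⁻] = α₂·DIC; α₂ = 0.1024, so [CO3²⁻] = 0.1024 × 3.432 = 0.351 mmol/kg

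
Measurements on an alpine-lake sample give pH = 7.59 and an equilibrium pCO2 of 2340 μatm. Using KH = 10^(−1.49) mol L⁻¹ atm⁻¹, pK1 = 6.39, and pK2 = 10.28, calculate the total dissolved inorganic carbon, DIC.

DIC = 1.28 mmol/L

[CO2*] = KH · pCO2 = 10^(−1.49) × 2340×10^-6 = 7.572×10^-5 mol/L
α₀ = 1/(1 + K1/[H⁺] + K1K2/[H⁺]²) = 1/(1 + 10^+1.20 + 10^-1.49) = 0.05924
DIC = [CO2*]/α₀ = 7.572×10^-5 / 0.05924 = 1.28 mmol/L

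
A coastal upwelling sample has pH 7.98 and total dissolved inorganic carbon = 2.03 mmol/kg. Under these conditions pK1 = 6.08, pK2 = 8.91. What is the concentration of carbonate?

α₂ = 1 / (1 + [H⁺]/K2 + [H⁺]²/(K1K2)) = 1 / (1 + 10^+0.93 + 10^-0.97)
   = 1 / (1 + 8.5114 + 0.10715) = 1/9.6185 = 0.1040
[CO3²⁻] = α₂ × DIC = 0.1040 × 2.03 = 0.211 mmol/kg

[CO3²⁻] = 0.211 mmol/kg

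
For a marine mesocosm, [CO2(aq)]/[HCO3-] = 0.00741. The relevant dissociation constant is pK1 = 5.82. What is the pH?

From K1 = [H⁺][HCO3-]/[CO2(aq)]:  pH = pK1 − log₁₀([CO2(aq)]/[HCO3-])
log₁₀(0.00741) = -2.130
pH = 5.82 − (-2.130) = 7.95

pH = 7.95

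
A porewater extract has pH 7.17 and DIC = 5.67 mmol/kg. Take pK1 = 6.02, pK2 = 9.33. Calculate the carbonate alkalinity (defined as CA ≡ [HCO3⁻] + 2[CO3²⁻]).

CA = 5.33 mmol/kg

CA = [HCO3⁻] + 2[CO3²⁻] = (α₁ + 2α₂)·DIC
At pH 7.17: [H⁺]/K1 = 10^-1.15 = 0.070795, K2/[H⁺] = 10^-2.16 = 0.0069183
α₁ = 1/(1 + 0.070795 + 0.0069183) = 1/1.0777 = 0.9279; α₂ = α₁·K2/[H⁺] = 0.006419
α₁ + 2α₂ = 0.9407
CA = 0.9407 × 5.67 = 5.33 mmol/kg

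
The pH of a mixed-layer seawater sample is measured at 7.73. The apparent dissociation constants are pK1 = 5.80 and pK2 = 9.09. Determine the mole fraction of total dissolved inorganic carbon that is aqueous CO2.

α₀ = 1 / (1 + K1/[H⁺] + K1K2/[H⁺]²) = 1 / (1 + 10^+1.93 + 10^+0.57)
   = 1 / (1 + 85.114 + 3.7154) = 1/89.829 = 0.01113

α₀ = 0.0111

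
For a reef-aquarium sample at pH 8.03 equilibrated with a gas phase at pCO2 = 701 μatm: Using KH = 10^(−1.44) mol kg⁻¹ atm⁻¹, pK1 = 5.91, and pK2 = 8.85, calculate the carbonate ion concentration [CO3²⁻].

[CO2*] = KH · pCO2 = 10^(−1.44) × 701×10^-6 = 2.545×10^-5 mol/kg
α₀ = 1/(1 + K1/[H⁺] + K1K2/[H⁺]²) = 1/(1 + 10^+2.12 + 10^+1.30) = 0.006545
DIC = [CO2*]/α₀ = 2.545×10^-5 / 0.006545 = 3.888 mmol/kg
[CO3²⁻] = α₂·DIC; α₂ = 0.1306, so [CO3²⁻] = 0.1306 × 3.888 = 0.508 mmol/kg

[CO3²⁻] = 0.508 mmol/kg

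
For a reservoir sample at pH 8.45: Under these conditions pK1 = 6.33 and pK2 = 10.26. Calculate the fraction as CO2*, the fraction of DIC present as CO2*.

α₀ = 0.00741

α₀ = 1 / (1 + K1/[H⁺] + K1K2/[H⁺]²) = 1 / (1 + 10^+2.12 + 10^+0.31)
   = 1 / (1 + 131.83 + 2.0417) = 1/134.87 = 0.007415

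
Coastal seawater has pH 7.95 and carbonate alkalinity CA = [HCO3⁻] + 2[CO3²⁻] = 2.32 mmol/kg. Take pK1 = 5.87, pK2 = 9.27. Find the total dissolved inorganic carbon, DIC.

CA = [HCO3⁻] + 2[CO3²⁻] = (α₁ + 2α₂)·DIC
At pH 7.95: [H⁺]/K1 = 10^-2.08 = 0.0083176, K2/[H⁺] = 10^-1.32 = 0.047863
α₁ = 1/(1 + 0.0083176 + 0.047863) = 1/1.0562 = 0.9468; α₂ = α₁·K2/[H⁺] = 0.04532
α₁ + 2α₂ = 1.0374
DIC = CA / (α₁ + 2α₂) = 2.32 / 1.0374 = 2.24 mmol/kg

DIC = 2.24 mmol/kg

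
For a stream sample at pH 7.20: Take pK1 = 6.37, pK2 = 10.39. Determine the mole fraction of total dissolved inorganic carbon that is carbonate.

α₂ = 1 / (1 + [H⁺]/K2 + [H⁺]²/(K1K2)) = 1 / (1 + 10^+3.19 + 10^+2.36)
   = 1 / (1 + 1548.8 + 229.09) = 1/1778.9 = 0.0005621

α₂ = 0.000562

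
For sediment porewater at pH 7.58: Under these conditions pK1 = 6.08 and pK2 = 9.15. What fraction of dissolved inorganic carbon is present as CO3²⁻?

α₂ = 0.0254

α₂ = 1 / (1 + [H⁺]/K2 + [H⁺]²/(K1K2)) = 1 / (1 + 10^+1.57 + 10^+0.07)
   = 1 / (1 + 37.154 + 1.1749) = 1/39.328 = 0.02543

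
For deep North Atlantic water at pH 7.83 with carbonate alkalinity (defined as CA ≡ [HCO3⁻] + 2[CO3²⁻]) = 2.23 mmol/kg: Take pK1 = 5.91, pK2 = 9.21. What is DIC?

CA = [HCO3⁻] + 2[CO3²⁻] = (α₁ + 2α₂)·DIC
At pH 7.83: [H⁺]/K1 = 10^-1.92 = 0.012023, K2/[H⁺] = 10^-1.38 = 0.041687
α₁ = 1/(1 + 0.012023 + 0.041687) = 1/1.0537 = 0.9490; α₂ = α₁·K2/[H⁺] = 0.03956
α₁ + 2α₂ = 1.0282
DIC = CA / (α₁ + 2α₂) = 2.23 / 1.0282 = 2.17 mmol/kg

DIC = 2.17 mmol/kg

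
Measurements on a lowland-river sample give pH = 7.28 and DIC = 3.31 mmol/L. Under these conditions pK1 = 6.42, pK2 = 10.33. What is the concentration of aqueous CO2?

[CO2*] = 0.401 mmol/L

α₀ = 1 / (1 + K1/[H⁺] + K1K2/[H⁺]²) = 1 / (1 + 10^+0.86 + 10^-2.19)
   = 1 / (1 + 7.2444 + 0.0064565) = 1/8.2508 = 0.1212
[CO2*] = α₀ × DIC = 0.1212 × 3.31 = 0.401 mmol/L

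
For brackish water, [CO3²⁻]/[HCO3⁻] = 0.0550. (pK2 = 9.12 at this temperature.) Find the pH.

From K2 = [H⁺][CO3²⁻]/[HCO3⁻]:  pH = pK2 + log₁₀([CO3²⁻]/[HCO3⁻])
log₁₀(0.0550) = -1.260
pH = 9.12 + (-1.260) = 7.86

pH = 7.86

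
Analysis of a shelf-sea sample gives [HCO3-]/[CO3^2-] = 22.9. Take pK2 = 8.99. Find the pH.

From K2 = [H⁺][CO3^2-]/[HCO3-]:  pH = pK2 − log₁₀([HCO3-]/[CO3^2-])
log₁₀(22.9) = +1.360
pH = 8.99 − (+1.360) = 7.63

pH = 7.63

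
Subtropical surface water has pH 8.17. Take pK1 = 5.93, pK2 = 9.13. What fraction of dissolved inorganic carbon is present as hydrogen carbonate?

α₁ = 0.897

α₁ = 1 / (1 + [H⁺]/K1 + K2/[H⁺]) = 1 / (1 + 10^-2.24 + 10^-0.96)
   = 1 / (1 + 0.0057544 + 0.10965) = 1/1.1154 = 0.8965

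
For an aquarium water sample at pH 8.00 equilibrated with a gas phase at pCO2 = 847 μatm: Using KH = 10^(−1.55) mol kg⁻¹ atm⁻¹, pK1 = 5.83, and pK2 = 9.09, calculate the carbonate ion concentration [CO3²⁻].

[CO3²⁻] = 0.287 mmol/kg

[CO2*] = KH · pCO2 = 10^(−1.55) × 847×10^-6 = 2.387×10^-5 mol/kg
α₀ = 1/(1 + K1/[H⁺] + K1K2/[H⁺]²) = 1/(1 + 10^+2.17 + 10^+1.08) = 0.006214
DIC = [CO2*]/α₀ = 2.387×10^-5 / 0.006214 = 3.842 mmol/kg
[CO3²⁻] = α₂·DIC; α₂ = 0.07471, so [CO3²⁻] = 0.07471 × 3.842 = 0.287 mmol/kg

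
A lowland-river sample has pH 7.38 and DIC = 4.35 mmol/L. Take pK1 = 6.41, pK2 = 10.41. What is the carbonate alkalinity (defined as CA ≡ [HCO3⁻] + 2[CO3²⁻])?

CA = [HCO3⁻] + 2[CO3²⁻] = (α₁ + 2α₂)·DIC
At pH 7.38: [H⁺]/K1 = 10^-0.97 = 0.10715, K2/[H⁺] = 10^-3.03 = 0.00093325
α₁ = 1/(1 + 0.10715 + 0.00093325) = 1/1.1081 = 0.9025; α₂ = α₁·K2/[H⁺] = 0.0008422
α₁ + 2α₂ = 0.9041
CA = 0.9041 × 4.35 = 3.93 mmol/L

CA = 3.93 mmol/L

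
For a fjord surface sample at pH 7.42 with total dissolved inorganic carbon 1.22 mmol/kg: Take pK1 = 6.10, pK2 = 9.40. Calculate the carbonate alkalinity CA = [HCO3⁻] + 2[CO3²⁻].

CA = [HCO3⁻] + 2[CO3²⁻] = (α₁ + 2α₂)·DIC
At pH 7.42: [H⁺]/K1 = 10^-1.32 = 0.047863, K2/[H⁺] = 10^-1.98 = 0.010471
α₁ = 1/(1 + 0.047863 + 0.010471) = 1/1.0583 = 0.9449; α₂ = α₁·K2/[H⁺] = 0.009894
α₁ + 2α₂ = 0.9647
CA = 0.9647 × 1.22 = 1.18 mmol/kg

CA = 1.18 mmol/kg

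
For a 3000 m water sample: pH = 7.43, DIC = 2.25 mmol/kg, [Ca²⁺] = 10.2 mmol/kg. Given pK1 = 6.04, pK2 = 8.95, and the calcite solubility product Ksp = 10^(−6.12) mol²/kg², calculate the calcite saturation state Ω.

α₂ = 1 / (1 + [H⁺]/K2 + [H⁺]²/(K1K2)) = 1 / (1 + 10^+1.52 + 10^+0.13)
   = 1 / (1 + 33.113 + 1.3490) = 1/35.462 = 0.02820
[CO3²⁻] = α₂ × DIC = 0.02820 × 2.25 = 0.06345 mmol/kg
Ksp = 10^(−6.12) = 7.586×10^-7
Ω = [Ca²⁺][CO3²⁻]/Ksp = (10.2×10^-3)(6.345×10^-5) / 7.586×10^-7 = 0.853

Ω = 0.853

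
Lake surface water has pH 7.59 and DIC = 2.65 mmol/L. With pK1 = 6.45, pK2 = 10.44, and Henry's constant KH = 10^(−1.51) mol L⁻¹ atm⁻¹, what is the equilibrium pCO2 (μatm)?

α₀ = 1 / (1 + K1/[H⁺] + K1K2/[H⁺]²) = 1 / (1 + 10^+1.14 + 10^-1.71)
   = 1 / (1 + 13.804 + 0.019498) = 1/14.823 = 0.06746
[CO2*] = α₀ × DIC = 0.06746 × 2.65 = 0.1788 mmol/L
pCO2 = [CO2*]/KH = 1.788×10^-4 / 3.090×10^-2 = 5780 μatm

pCO2 = 5780 μatm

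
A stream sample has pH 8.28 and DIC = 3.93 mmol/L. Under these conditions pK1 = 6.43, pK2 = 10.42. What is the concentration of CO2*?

[CO2*] = 0.0544 mmol/L

α₀ = 1 / (1 + K1/[H⁺] + K1K2/[H⁺]²) = 1 / (1 + 10^+1.85 + 10^-0.29)
   = 1 / (1 + 70.795 + 0.51286) = 1/72.307 = 0.01383
[CO2*] = α₀ × DIC = 0.01383 × 3.93 = 0.0544 mmol/L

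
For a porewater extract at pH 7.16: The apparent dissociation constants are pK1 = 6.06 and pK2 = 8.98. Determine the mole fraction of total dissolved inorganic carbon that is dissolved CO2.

α₀ = 1 / (1 + K1/[H⁺] + K1K2/[H⁺]²) = 1 / (1 + 10^+1.10 + 10^-0.72)
   = 1 / (1 + 12.589 + 0.19055) = 1/13.780 = 0.07257

α₀ = 0.0726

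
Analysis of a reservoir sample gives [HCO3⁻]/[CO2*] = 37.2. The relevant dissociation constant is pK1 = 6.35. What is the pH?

From K1 = [H⁺][HCO3⁻]/[CO2*]:  pH = pK1 + log₁₀([HCO3⁻]/[CO2*])
log₁₀(37.2) = +1.571
pH = 6.35 + (+1.571) = 7.92

pH = 7.92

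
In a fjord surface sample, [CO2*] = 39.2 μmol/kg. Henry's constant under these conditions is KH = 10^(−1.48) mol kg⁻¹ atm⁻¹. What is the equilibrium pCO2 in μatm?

pCO2 = 1180 μatm

KH = 10^(−1.48) = 3.311×10^-2 mol kg⁻¹ atm⁻¹
pCO2 = [CO2*]/KH = 39.2×10^-6 / 3.311×10^-2 = 1.18×10^-3 atm = 1180 μatm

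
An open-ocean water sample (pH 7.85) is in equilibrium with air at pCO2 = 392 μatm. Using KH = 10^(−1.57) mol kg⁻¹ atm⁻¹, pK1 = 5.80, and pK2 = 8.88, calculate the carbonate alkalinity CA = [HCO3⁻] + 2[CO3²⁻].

[CO2*] = KH · pCO2 = 10^(−1.57) × 392×10^-6 = 1.055×10^-5 mol/kg
α₀ = 1/(1 + K1/[H⁺] + K1K2/[H⁺]²) = 1/(1 + 10^+2.05 + 10^+1.02) = 0.008086
DIC = [CO2*]/α₀ = 1.055×10^-5 / 0.008086 = 1.305 mmol/kg
CA = (α₁ + 2α₂)·DIC = (0.9072 + 2×0.08467) × 1.305 = 1.40 mmol/kg

CA = 1.40 mmol/kg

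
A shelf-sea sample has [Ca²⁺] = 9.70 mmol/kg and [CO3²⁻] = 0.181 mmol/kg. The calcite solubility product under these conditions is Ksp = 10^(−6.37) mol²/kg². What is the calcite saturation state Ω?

Ω = 4.12

Ksp = 10^(−6.37) = 4.266×10^-7
Ω = [Ca²⁺][CO3²⁻]/Ksp = (9.70×10^-3)(0.181×10^-3) / 4.266×10^-7 = 4.12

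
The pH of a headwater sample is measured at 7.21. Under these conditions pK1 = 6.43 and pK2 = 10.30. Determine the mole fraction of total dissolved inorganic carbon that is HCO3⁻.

α₁ = 1 / (1 + [H⁺]/K1 + K2/[H⁺]) = 1 / (1 + 10^-0.78 + 10^-3.09)
   = 1 / (1 + 0.16596 + 0.00081283) = 1/1.1668 = 0.8571

α₁ = 0.857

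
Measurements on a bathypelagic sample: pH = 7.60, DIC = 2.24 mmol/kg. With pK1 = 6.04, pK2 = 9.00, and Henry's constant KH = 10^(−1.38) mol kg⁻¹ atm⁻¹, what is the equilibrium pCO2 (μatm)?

pCO2 = 1390 μatm

α₀ = 1 / (1 + K1/[H⁺] + K1K2/[H⁺]²) = 1 / (1 + 10^+1.56 + 10^+0.16)
   = 1 / (1 + 36.308 + 1.4454) = 1/38.753 = 0.02580
[CO2*] = α₀ × DIC = 0.02580 × 2.24 = 0.05780 mmol/kg
pCO2 = [CO2*]/KH = 5.780×10^-5 / 4.169×10^-2 = 1390 μatm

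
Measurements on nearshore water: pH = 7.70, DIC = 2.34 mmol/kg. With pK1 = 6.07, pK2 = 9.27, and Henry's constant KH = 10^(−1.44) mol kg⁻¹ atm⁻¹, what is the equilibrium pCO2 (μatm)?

pCO2 = 1440 μatm

α₀ = 1 / (1 + K1/[H⁺] + K1K2/[H⁺]²) = 1 / (1 + 10^+1.63 + 10^+0.06)
   = 1 / (1 + 42.658 + 1.1482) = 1/44.806 = 0.02232
[CO2*] = α₀ × DIC = 0.02232 × 2.34 = 0.05223 mmol/kg
pCO2 = [CO2*]/KH = 5.223×10^-5 / 3.631×10^-2 = 1440 μatm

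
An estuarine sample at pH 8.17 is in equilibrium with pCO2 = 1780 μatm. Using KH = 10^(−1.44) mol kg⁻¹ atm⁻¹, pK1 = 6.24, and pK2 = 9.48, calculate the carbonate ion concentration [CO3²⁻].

[CO3²⁻] = 0.269 mmol/kg

[CO2*] = KH · pCO2 = 10^(−1.44) × 1780×10^-6 = 6.463×10^-5 mol/kg
α₀ = 1/(1 + K1/[H⁺] + K1K2/[H⁺]²) = 1/(1 + 10^+1.93 + 10^+0.62) = 0.01108
DIC = [CO2*]/α₀ = 6.463×10^-5 / 0.01108 = 5.835 mmol/kg
[CO3²⁻] = α₂·DIC; α₂ = 0.04617, so [CO3²⁻] = 0.04617 × 5.835 = 0.269 mmol/kg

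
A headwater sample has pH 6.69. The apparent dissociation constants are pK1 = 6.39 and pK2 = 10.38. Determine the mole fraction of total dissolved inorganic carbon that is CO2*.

α₀ = 1 / (1 + K1/[H⁺] + K1K2/[H⁺]²) = 1 / (1 + 10^+0.30 + 10^-3.39)
   = 1 / (1 + 1.9953 + 0.00040738) = 1/2.9957 = 0.3338

α₀ = 0.334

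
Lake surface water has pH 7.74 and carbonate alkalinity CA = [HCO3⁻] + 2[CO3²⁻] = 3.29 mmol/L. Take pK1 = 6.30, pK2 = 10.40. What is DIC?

CA = [HCO3⁻] + 2[CO3²⁻] = (α₁ + 2α₂)·DIC
At pH 7.74: [H⁺]/K1 = 10^-1.44 = 0.036308, K2/[H⁺] = 10^-2.66 = 0.0021878
α₁ = 1/(1 + 0.036308 + 0.0021878) = 1/1.0385 = 0.9629; α₂ = α₁·K2/[H⁺] = 0.002107
α₁ + 2α₂ = 0.9671
DIC = CA / (α₁ + 2α₂) = 3.29 / 0.9671 = 3.40 mmol/L

DIC = 3.40 mmol/L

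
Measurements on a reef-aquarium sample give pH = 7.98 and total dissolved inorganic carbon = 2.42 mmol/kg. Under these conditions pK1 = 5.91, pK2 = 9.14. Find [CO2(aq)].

[CO2*] = 19.1 μmol/kg

α₀ = 1 / (1 + K1/[H⁺] + K1K2/[H⁺]²) = 1 / (1 + 10^+2.07 + 10^+0.91)
   = 1 / (1 + 117.49 + 8.1283) = 1/126.62 = 0.007898
[CO2*] = α₀ × DIC = 0.007898 × 2.42 = 0.0191 mmol/kg = 19.1 μmol/kg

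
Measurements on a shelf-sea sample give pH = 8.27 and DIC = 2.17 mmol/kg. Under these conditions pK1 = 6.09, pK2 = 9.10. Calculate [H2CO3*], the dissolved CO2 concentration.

[CO2*] = 12.4 μmol/kg

α₀ = 1 / (1 + K1/[H⁺] + K1K2/[H⁺]²) = 1 / (1 + 10^+2.18 + 10^+1.35)
   = 1 / (1 + 151.36 + 22.387) = 1/174.74 = 0.005723
[CO2*] = α₀ × DIC = 0.005723 × 2.17 = 0.0124 mmol/kg = 12.4 μmol/kg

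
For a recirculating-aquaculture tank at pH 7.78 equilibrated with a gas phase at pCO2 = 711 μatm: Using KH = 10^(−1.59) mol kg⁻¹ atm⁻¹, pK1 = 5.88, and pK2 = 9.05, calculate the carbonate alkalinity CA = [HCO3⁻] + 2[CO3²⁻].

[CO2*] = KH · pCO2 = 10^(−1.59) × 711×10^-6 = 1.828×10^-5 mol/kg
α₀ = 1/(1 + K1/[H⁺] + K1K2/[H⁺]²) = 1/(1 + 10^+1.90 + 10^+0.63) = 0.01181
DIC = [CO2*]/α₀ = 1.828×10^-5 / 0.01181 = 1.548 mmol/kg
CA = (α₁ + 2α₂)·DIC = (0.9378 + 2×0.05036) × 1.548 = 1.61 mmol/kg

CA = 1.61 mmol/kg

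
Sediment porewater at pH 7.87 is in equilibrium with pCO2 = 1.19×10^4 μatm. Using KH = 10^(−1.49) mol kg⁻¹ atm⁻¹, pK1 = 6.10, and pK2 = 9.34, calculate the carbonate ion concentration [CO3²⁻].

[CO2*] = KH · pCO2 = 10^(−1.49) × 1.19×10^4×10^-6 = 3.851×10^-4 mol/kg
α₀ = 1/(1 + K1/[H⁺] + K1K2/[H⁺]²) = 1/(1 + 10^+1.77 + 10^+0.30) = 0.01616
DIC = [CO2*]/α₀ = 3.851×10^-4 / 0.01616 = 23.83 mmol/kg
[CO3²⁻] = α₂·DIC; α₂ = 0.03224, so [CO3²⁻] = 0.03224 × 23.83 = 0.768 mmol/kg

[CO3²⁻] = 0.768 mmol/kg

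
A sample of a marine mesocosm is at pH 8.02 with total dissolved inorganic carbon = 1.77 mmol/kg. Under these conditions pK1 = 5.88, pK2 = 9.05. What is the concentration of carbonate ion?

α₂ = 1 / (1 + [H⁺]/K2 + [H⁺]²/(K1K2)) = 1 / (1 + 10^+1.03 + 10^-1.11)
   = 1 / (1 + 10.715 + 0.077625) = 1/11.793 = 0.08480
[CO3²⁻] = α₂ × DIC = 0.08480 × 1.77 = 0.150 mmol/kg

[CO3²⁻] = 0.150 mmol/kg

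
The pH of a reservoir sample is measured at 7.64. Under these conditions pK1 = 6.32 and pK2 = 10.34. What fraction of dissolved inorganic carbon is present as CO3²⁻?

α₂ = 1 / (1 + [H⁺]/K2 + [H⁺]²/(K1K2)) = 1 / (1 + 10^+2.70 + 10^+1.38)
   = 1 / (1 + 501.19 + 23.988) = 1/526.18 = 0.001901

α₂ = 0.00190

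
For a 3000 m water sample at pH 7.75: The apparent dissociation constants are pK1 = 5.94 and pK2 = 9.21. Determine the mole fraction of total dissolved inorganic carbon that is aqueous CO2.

α₀ = 1 / (1 + K1/[H⁺] + K1K2/[H⁺]²) = 1 / (1 + 10^+1.81 + 10^+0.35)
   = 1 / (1 + 64.565 + 2.2387) = 1/67.804 = 0.01475

α₀ = 0.0147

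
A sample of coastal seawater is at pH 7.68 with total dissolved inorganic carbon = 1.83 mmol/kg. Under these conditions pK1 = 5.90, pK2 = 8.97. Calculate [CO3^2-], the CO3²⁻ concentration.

α₂ = 1 / (1 + [H⁺]/K2 + [H⁺]²/(K1K2)) = 1 / (1 + 10^+1.29 + 10^-0.49)
   = 1 / (1 + 19.498 + 0.32359) = 1/20.822 = 0.04803
[CO3²⁻] = α₂ × DIC = 0.04803 × 1.83 = 0.0879 mmol/kg

[CO3²⁻] = 0.0879 mmol/kg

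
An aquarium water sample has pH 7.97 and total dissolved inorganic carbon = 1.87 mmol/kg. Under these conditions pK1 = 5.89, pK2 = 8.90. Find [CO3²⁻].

[CO3²⁻] = 0.195 mmol/kg

α₂ = 1 / (1 + [H⁺]/K2 + [H⁺]²/(K1K2)) = 1 / (1 + 10^+0.93 + 10^-1.15)
   = 1 / (1 + 8.5114 + 0.070795) = 1/9.5822 = 0.1044
[CO3²⁻] = α₂ × DIC = 0.1044 × 1.87 = 0.195 mmol/kg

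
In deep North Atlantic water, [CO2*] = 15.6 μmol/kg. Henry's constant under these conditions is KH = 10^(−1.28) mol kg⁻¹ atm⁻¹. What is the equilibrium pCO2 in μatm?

pCO2 = 297 μatm

KH = 10^(−1.28) = 5.248×10^-2 mol kg⁻¹ atm⁻¹
pCO2 = [CO2*]/KH = 15.6×10^-6 / 5.248×10^-2 = 2.97×10^-4 atm = 297 μatm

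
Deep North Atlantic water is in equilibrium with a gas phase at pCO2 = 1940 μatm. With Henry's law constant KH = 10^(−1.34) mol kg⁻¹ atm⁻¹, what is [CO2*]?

[CO2*] = 88.7 μmol/kg

KH = 10^(−1.34) = 4.571×10^-2 mol kg⁻¹ atm⁻¹
[CO2*] = KH · pCO2 = 4.571×10^-2 × 1940×10^-6 atm = 8.87×10^-5 mol/kg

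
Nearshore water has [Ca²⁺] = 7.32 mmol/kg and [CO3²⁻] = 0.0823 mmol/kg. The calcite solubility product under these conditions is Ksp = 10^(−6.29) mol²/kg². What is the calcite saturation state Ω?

Ksp = 10^(−6.29) = 5.129×10^-7
Ω = [Ca²⁺][CO3²⁻]/Ksp = (7.32×10^-3)(0.0823×10^-3) / 5.129×10^-7 = 1.17

Ω = 1.17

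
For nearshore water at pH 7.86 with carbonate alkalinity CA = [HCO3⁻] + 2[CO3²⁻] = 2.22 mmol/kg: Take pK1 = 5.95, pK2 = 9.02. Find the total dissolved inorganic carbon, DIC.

CA = [HCO3⁻] + 2[CO3²⁻] = (α₁ + 2α₂)·DIC
At pH 7.86: [H⁺]/K1 = 10^-1.91 = 0.012303, K2/[H⁺] = 10^-1.16 = 0.069183
α₁ = 1/(1 + 0.012303 + 0.069183) = 1/1.0815 = 0.9247; α₂ = α₁·K2/[H⁺] = 0.06397
α₁ + 2α₂ = 1.0526
DIC = CA / (α₁ + 2α₂) = 2.22 / 1.0526 = 2.11 mmol/kg

DIC = 2.11 mmol/kg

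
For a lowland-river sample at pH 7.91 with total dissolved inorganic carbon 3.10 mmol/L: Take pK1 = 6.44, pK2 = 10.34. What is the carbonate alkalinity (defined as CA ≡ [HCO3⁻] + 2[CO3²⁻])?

CA = [HCO3⁻] + 2[CO3²⁻] = (α₁ + 2α₂)·DIC
At pH 7.91: [H⁺]/K1 = 10^-1.47 = 0.033884, K2/[H⁺] = 10^-2.43 = 0.0037154
α₁ = 1/(1 + 0.033884 + 0.0037154) = 1/1.0376 = 0.9638; α₂ = α₁·K2/[H⁺] = 0.003581
α₁ + 2α₂ = 0.9709
CA = 0.9709 × 3.10 = 3.01 mmol/L

CA = 3.01 mmol/L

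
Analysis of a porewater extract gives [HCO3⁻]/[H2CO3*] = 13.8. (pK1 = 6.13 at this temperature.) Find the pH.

From K1 = [H⁺][HCO3⁻]/[H2CO3*]:  pH = pK1 + log₁₀([HCO3⁻]/[H2CO3*])
log₁₀(13.8) = +1.140
pH = 6.13 + (+1.140) = 7.27

pH = 7.27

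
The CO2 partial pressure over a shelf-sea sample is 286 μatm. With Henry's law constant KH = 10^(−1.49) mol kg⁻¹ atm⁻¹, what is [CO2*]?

[CO2*] = 9.25 μmol/kg

KH = 10^(−1.49) = 3.236×10^-2 mol kg⁻¹ atm⁻¹
[CO2*] = KH · pCO2 = 3.236×10^-2 × 286×10^-6 atm = 9.25×10^-6 mol/kg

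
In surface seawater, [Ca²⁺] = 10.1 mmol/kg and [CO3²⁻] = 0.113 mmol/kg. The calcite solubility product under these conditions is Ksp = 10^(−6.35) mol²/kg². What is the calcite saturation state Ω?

Ω = 2.56

Ksp = 10^(−6.35) = 4.467×10^-7
Ω = [Ca²⁺][CO3²⁻]/Ksp = (10.1×10^-3)(0.113×10^-3) / 4.467×10^-7 = 2.56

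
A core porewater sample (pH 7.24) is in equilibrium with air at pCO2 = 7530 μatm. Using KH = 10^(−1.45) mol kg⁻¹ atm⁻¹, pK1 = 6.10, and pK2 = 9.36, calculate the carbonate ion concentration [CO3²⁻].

[CO3²⁻] = 0.0280 mmol/kg

[CO2*] = KH · pCO2 = 10^(−1.45) × 7530×10^-6 = 2.672×10^-4 mol/kg
α₀ = 1/(1 + K1/[H⁺] + K1K2/[H⁺]²) = 1/(1 + 10^+1.14 + 10^-0.98) = 0.06708
DIC = [CO2*]/α₀ = 2.672×10^-4 / 0.06708 = 3.983 mmol/kg
[CO3²⁻] = α₂·DIC; α₂ = 0.007024, so [CO3²⁻] = 0.007024 × 3.983 = 0.0280 mmol/kg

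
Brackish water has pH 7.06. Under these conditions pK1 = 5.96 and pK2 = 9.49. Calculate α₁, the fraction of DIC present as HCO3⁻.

α₁ = 1 / (1 + [H⁺]/K1 + K2/[H⁺]) = 1 / (1 + 10^-1.10 + 10^-2.43)
   = 1 / (1 + 0.079433 + 0.0037154) = 1/1.0831 = 0.9232

α₁ = 0.923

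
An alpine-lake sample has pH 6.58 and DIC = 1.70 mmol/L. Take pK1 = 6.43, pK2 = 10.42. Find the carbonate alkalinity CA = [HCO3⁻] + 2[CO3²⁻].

CA = 0.996 mmol/L

CA = [HCO3⁻] + 2[CO3²⁻] = (α₁ + 2α₂)·DIC
At pH 6.58: [H⁺]/K1 = 10^-0.15 = 0.70795, K2/[H⁺] = 10^-3.84 = 0.00014454
α₁ = 1/(1 + 0.70795 + 0.00014454) = 1/1.7081 = 0.5854; α₂ = α₁·K2/[H⁺] = 8.462×10^-5
α₁ + 2α₂ = 0.5856
CA = 0.5856 × 1.70 = 0.996 mmol/L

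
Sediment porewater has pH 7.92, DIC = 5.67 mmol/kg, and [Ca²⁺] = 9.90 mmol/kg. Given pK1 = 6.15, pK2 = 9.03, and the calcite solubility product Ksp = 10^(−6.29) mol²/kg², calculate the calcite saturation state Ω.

Ω = 7.76

α₂ = 1 / (1 + [H⁺]/K2 + [H⁺]²/(K1K2)) = 1 / (1 + 10^+1.11 + 10^-0.66)
   = 1 / (1 + 12.882 + 0.21878) = 1/14.101 = 0.07092
[CO3²⁻] = α₂ × DIC = 0.07092 × 5.67 = 0.4021 mmol/kg
Ksp = 10^(−6.29) = 5.129×10^-7
Ω = [Ca²⁺][CO3²⁻]/Ksp = (9.90×10^-3)(4.021×10^-4) / 5.129×10^-7 = 7.76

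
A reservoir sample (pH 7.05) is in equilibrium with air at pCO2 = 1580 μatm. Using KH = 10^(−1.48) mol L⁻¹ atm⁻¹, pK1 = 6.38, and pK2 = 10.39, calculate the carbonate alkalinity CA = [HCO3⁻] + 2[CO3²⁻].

CA = 0.245 mmol/L

[CO2*] = KH · pCO2 = 10^(−1.48) × 1580×10^-6 = 5.232×10^-5 mol/L
α₀ = 1/(1 + K1/[H⁺] + K1K2/[H⁺]²) = 1/(1 + 10^+0.67 + 10^-2.67) = 0.1761
DIC = [CO2*]/α₀ = 5.232×10^-5 / 0.1761 = 0.2971 mmol/L
CA = (α₁ + 2α₂)·DIC = (0.8236 + 2×0.0003764) × 0.2971 = 0.245 mmol/L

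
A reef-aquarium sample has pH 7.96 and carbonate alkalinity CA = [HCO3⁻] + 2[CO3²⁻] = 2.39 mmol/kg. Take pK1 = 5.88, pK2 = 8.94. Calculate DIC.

DIC = 2.20 mmol/kg

CA = [HCO3⁻] + 2[CO3²⁻] = (α₁ + 2α₂)·DIC
At pH 7.96: [H⁺]/K1 = 10^-2.08 = 0.0083176, K2/[H⁺] = 10^-0.98 = 0.10471
α₁ = 1/(1 + 0.0083176 + 0.10471) = 1/1.1130 = 0.8984; α₂ = α₁·K2/[H⁺] = 0.09408
α₁ + 2α₂ = 1.0866
DIC = CA / (α₁ + 2α₂) = 2.39 / 1.0866 = 2.20 mmol/kg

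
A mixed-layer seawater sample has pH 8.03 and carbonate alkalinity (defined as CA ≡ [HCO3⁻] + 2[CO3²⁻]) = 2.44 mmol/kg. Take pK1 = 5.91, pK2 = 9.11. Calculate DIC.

CA = [HCO3⁻] + 2[CO3²⁻] = (α₁ + 2α₂)·DIC
At pH 8.03: [H⁺]/K1 = 10^-2.12 = 0.0075858, K2/[H⁺] = 10^-1.08 = 0.083176
α₁ = 1/(1 + 0.0075858 + 0.083176) = 1/1.0908 = 0.9168; α₂ = α₁·K2/[H⁺] = 0.07626
α₁ + 2α₂ = 1.0693
DIC = CA / (α₁ + 2α₂) = 2.44 / 1.0693 = 2.28 mmol/kg

DIC = 2.28 mmol/kg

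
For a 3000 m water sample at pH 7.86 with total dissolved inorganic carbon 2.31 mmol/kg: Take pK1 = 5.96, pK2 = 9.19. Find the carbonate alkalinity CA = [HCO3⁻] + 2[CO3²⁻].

CA = 2.38 mmol/kg

CA = [HCO3⁻] + 2[CO3²⁻] = (α₁ + 2α₂)·DIC
At pH 7.86: [H⁺]/K1 = 10^-1.90 = 0.012589, K2/[H⁺] = 10^-1.33 = 0.046774
α₁ = 1/(1 + 0.012589 + 0.046774) = 1/1.0594 = 0.9440; α₂ = α₁·K2/[H⁺] = 0.04415
α₁ + 2α₂ = 1.0323
CA = 1.0323 × 2.31 = 2.38 mmol/kg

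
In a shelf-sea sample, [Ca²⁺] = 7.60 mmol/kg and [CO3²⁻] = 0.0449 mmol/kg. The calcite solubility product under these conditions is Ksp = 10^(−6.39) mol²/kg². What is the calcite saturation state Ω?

Ω = 0.838

Ksp = 10^(−6.39) = 4.074×10^-7
Ω = [Ca²⁺][CO3²⁻]/Ksp = (7.60×10^-3)(0.0449×10^-3) / 4.074×10^-7 = 0.838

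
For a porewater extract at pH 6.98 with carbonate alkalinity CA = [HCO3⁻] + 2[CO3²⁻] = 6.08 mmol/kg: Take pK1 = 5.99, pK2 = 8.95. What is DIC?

DIC = 6.63 mmol/kg

CA = [HCO3⁻] + 2[CO3²⁻] = (α₁ + 2α₂)·DIC
At pH 6.98: [H⁺]/K1 = 10^-0.99 = 0.10233, K2/[H⁺] = 10^-1.97 = 0.010715
α₁ = 1/(1 + 0.10233 + 0.010715) = 1/1.1130 = 0.8984; α₂ = α₁·K2/[H⁺] = 0.009627
α₁ + 2α₂ = 0.9177
DIC = CA / (α₁ + 2α₂) = 6.08 / 0.9177 = 6.63 mmol/kg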